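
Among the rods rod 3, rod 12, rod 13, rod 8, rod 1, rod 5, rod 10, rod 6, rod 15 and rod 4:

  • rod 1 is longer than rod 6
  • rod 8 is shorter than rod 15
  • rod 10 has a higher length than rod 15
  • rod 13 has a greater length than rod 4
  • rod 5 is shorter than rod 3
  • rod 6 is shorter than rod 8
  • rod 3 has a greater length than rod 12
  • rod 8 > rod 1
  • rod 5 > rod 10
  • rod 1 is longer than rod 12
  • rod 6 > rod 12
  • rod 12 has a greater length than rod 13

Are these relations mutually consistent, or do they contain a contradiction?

The single ordering rod 4 < rod 13 < rod 12 < rod 6 < rod 1 < rod 8 < rod 15 < rod 10 < rod 5 < rod 3 satisfies every listed relation, so no contradiction arises.

consistent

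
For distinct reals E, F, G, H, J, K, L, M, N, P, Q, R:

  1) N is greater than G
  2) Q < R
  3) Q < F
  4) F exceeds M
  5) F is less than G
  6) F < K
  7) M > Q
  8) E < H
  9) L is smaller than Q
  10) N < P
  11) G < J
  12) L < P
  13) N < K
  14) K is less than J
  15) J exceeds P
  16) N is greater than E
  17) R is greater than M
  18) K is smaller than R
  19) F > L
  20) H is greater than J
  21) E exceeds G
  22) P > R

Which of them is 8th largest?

Chaining the given pairs: L < Q < M < F < G < E < N < K < R < P < J < H.
The 8th largest is G.

G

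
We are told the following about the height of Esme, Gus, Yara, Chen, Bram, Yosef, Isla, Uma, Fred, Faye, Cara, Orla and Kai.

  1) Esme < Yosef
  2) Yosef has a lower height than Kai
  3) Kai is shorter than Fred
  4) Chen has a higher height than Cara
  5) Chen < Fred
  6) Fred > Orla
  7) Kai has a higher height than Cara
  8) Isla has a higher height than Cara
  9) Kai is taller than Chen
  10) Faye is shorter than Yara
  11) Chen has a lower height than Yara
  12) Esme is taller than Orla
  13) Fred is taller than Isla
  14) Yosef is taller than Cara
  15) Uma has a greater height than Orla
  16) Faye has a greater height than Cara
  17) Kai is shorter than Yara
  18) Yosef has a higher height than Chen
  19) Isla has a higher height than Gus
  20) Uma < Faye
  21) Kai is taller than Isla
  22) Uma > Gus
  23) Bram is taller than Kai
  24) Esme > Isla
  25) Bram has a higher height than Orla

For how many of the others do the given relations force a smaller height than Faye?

The elements the relations force below Faye are Cara, Gus, Orla, Uma — no chain reaches any other.
That is 4.

4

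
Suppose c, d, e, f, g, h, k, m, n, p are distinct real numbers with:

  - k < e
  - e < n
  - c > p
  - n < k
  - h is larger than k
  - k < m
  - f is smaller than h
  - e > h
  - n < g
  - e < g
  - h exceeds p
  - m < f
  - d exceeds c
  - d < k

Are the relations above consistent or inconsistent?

We have n < k stated directly, yet also k < m < f < h < e < n by chaining the others — so k < n. Contradiction.

inconsistent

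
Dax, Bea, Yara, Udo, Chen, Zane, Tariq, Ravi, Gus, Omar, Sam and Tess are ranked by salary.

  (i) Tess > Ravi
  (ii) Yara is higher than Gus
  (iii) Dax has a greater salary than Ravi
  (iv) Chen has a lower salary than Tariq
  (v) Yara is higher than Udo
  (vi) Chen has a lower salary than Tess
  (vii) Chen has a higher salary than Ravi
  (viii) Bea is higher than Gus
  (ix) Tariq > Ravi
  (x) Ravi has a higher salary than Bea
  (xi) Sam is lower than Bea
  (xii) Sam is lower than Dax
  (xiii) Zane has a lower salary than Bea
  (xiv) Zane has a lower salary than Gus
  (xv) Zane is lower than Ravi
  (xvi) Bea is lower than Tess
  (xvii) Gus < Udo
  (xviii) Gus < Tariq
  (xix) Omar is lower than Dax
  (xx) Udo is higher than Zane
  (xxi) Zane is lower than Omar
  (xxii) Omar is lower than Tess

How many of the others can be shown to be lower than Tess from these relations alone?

Directly below Tess: Omar, Bea, Ravi, Chen.
One step further: Zane, Gus, Sam (7 so far).
Nothing else is reachable below Tess; 7 in all.

7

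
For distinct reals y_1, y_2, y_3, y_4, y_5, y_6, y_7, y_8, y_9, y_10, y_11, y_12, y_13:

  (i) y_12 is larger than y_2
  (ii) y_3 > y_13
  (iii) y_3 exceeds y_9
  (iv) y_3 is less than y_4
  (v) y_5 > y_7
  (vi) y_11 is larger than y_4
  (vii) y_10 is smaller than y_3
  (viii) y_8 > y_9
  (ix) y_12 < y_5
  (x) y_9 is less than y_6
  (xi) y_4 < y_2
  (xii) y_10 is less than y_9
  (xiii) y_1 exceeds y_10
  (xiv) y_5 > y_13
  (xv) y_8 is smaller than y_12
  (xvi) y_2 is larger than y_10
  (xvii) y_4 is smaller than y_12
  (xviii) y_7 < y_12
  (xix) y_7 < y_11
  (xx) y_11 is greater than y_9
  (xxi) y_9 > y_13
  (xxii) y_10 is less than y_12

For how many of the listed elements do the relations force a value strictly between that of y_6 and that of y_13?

Chaining upward from y_13 reaches: y_9, y_8, y_3, y_4, y_11, y_2, y_12, y_5.
Chaining downward from y_6 reaches: y_10, y_9.
Strictly between y_13 and y_6 are those in both lists: y_9 — 1 element.

1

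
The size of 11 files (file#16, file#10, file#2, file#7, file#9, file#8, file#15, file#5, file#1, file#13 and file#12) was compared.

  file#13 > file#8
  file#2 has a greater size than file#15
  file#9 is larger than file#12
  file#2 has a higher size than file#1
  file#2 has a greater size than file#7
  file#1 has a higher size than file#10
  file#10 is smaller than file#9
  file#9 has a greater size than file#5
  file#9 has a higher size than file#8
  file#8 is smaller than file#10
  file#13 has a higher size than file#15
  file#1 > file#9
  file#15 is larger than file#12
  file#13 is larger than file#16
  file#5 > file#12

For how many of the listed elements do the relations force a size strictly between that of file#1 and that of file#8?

The relations place file#8 below file#1. An element lies strictly between them when it is forced above file#8 and also forced below file#1.
Above file#8: {file#10, file#9, file#2, file#13}. Below file#1: {file#10, file#12, file#5, file#9}.
Intersection: {file#10, file#9} — 2.

2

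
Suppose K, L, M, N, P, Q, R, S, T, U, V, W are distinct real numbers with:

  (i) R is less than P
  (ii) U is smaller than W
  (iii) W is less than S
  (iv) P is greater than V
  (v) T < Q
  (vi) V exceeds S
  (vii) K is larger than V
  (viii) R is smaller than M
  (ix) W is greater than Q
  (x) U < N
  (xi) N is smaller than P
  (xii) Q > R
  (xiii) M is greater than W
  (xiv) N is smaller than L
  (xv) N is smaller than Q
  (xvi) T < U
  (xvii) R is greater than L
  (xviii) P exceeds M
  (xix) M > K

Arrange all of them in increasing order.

Nothing is placed below T, so it is least; from there T < U; U < N; N < L; L < R; R < Q; Q < W; W < S; S < V; V < K; K < M; M < P, each given directly.

T < U < N < L < R < Q < W < S < V < K < M < P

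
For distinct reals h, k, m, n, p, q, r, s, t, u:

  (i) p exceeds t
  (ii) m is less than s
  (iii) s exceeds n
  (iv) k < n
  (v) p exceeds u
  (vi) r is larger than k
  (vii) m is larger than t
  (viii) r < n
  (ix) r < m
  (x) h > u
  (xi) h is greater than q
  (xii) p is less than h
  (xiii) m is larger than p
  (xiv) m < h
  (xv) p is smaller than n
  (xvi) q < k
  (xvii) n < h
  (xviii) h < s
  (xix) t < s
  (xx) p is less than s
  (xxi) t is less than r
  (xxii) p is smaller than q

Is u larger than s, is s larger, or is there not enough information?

s

Link the given pairs in sequence: u < p; p < q; q < k; k < r; r < m; m < h; h < s.
Together: u < p < q < k < r < m < h < s.
So s is larger.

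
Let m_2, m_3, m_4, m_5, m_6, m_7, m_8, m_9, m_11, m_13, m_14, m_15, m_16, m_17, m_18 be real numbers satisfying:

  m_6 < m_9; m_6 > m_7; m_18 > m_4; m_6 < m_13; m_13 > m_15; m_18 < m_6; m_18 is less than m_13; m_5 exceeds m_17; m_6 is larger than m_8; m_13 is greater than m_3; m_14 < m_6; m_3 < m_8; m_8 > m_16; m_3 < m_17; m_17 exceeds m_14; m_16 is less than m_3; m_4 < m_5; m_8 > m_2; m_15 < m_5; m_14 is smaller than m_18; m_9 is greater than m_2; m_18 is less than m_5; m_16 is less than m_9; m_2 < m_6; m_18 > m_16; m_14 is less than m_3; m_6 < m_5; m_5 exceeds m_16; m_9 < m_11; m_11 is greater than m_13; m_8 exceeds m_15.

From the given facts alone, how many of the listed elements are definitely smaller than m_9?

10

Directly below m_9: m_16, m_2, m_6.
One step further: m_7, m_14, m_8, m_18 (7 so far).
One step further: m_15, m_3, m_4 (10 so far).
Nothing else is reachable below m_9; 10 in all.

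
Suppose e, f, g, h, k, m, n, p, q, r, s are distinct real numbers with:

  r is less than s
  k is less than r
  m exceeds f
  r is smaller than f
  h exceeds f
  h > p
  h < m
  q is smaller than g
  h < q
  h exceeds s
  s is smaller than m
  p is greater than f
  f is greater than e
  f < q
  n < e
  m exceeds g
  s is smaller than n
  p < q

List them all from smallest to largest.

The consecutive links are each given: k < r; r < s; s < n; n < e; e < f; f < p; p < h; h < q; q < g; g < m.

k < r < s < n < e < f < p < h < q < g < m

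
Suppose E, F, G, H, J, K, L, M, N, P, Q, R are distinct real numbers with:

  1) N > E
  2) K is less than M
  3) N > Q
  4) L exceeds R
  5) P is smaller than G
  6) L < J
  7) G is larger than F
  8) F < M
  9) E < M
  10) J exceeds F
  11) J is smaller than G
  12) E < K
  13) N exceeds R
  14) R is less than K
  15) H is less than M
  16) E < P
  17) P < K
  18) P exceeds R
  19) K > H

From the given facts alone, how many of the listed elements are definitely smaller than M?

Directly below M: E, H, F, K.
One step further: R, P (6 so far).
Nothing else is reachable below M; 6 in all.

6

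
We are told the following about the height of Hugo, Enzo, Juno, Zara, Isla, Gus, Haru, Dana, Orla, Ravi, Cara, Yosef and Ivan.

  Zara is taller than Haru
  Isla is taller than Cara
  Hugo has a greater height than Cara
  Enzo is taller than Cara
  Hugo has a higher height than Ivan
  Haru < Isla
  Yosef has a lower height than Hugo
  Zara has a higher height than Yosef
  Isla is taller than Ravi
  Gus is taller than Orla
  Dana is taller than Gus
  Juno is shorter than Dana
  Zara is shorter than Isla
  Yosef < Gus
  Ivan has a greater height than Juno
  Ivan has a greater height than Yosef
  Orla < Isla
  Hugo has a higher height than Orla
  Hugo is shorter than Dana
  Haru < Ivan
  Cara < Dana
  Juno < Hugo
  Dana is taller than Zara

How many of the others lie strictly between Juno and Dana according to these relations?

2

Chaining upward from Juno reaches: Ivan, Hugo.
Chaining downward from Dana reaches: Cara, Haru, Yosef, Orla, Gus, Ivan, Hugo, Zara.
Strictly between Juno and Dana are those in both lists: Ivan, Hugo — 2 elements.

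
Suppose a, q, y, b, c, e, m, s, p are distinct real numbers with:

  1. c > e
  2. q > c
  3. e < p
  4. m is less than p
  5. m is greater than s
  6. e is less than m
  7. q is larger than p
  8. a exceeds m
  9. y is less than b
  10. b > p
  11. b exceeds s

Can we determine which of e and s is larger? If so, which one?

undetermined

Following every chain through e: above e we get c, m, a, p, b, q.
s is not reached, and no chain runs the other way from s to e.
So the given relations leave the order of e and s undetermined.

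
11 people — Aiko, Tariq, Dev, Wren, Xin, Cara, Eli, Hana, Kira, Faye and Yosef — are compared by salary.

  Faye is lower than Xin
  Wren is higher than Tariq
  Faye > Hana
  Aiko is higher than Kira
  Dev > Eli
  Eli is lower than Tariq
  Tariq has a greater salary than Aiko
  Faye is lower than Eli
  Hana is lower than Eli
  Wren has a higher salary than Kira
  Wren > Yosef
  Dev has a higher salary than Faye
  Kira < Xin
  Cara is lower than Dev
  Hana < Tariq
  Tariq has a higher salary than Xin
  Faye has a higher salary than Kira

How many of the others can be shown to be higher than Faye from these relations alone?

From Faye the given relations immediately reach Xin, Eli, Dev.
From those, Tariq — 4 in total.
From those, Wren — 5 in total.
Nothing else is reachable above Faye; 5 in all.

5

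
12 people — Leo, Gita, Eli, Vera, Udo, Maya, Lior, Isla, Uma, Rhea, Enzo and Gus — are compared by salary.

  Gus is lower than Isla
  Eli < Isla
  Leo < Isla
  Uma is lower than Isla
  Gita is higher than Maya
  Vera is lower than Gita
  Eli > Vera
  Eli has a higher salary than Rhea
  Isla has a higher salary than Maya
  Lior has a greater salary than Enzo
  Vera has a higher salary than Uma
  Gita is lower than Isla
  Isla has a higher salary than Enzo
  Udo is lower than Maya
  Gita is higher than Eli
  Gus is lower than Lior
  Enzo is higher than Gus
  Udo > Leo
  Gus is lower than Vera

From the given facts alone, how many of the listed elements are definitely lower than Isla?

10

The elements the relations force below Isla are Gus, Uma, Enzo, Rhea, Leo, Udo, Vera, Eli, Maya, Gita — no chain reaches any other.
That is 10.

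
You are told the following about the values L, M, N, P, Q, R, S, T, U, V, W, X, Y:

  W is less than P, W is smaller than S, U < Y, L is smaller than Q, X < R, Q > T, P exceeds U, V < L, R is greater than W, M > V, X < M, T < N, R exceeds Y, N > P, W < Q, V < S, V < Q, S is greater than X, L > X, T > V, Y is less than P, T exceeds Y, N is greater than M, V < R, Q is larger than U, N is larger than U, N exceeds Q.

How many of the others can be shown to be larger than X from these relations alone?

6

Directly above X: L, M, S, R.
One step further: Q, N (6 so far).
No other element is forced above X by the given relations, so the count is 6.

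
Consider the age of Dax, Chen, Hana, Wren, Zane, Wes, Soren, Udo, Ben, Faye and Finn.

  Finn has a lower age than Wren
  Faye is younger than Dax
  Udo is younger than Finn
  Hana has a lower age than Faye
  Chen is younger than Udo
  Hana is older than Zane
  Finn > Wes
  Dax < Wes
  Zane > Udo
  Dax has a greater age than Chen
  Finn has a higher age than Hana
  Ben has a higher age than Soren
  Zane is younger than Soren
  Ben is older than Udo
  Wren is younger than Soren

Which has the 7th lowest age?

Wes

The consecutive relations fix a unique order: Chen < Udo < Zane < Hana < Faye < Dax < Wes < Finn < Wren < Soren < Ben.
The 7th smallest is Wes.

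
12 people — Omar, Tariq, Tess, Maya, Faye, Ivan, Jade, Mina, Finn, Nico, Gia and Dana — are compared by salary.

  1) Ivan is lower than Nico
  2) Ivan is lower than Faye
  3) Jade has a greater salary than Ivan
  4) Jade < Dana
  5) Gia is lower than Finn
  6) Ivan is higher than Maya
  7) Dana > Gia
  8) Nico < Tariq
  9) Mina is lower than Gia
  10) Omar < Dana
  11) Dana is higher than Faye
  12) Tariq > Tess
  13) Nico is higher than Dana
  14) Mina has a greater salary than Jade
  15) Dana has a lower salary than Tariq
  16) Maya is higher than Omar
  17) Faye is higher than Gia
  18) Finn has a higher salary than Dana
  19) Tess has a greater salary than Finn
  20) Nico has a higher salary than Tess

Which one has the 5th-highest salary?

Dana

Piecing the relations together gives one ordering: Omar < Maya < Ivan < Jade < Mina < Gia < Faye < Dana < Finn < Tess < Nico < Tariq.
Counting 5 from the largest end gives Dana.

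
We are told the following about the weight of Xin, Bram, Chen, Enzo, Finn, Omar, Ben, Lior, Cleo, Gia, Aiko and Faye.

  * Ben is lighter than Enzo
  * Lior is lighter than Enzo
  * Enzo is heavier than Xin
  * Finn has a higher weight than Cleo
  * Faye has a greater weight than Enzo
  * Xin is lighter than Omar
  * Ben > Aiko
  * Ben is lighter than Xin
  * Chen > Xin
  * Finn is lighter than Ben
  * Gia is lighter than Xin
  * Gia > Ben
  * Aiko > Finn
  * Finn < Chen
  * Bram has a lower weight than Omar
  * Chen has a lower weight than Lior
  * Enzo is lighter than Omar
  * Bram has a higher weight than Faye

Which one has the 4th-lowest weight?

Ben

Piecing the relations together gives one ordering: Cleo < Finn < Aiko < Ben < Gia < Xin < Chen < Lior < Enzo < Faye < Bram < Omar.
Counting 4 from the smallest end gives Ben.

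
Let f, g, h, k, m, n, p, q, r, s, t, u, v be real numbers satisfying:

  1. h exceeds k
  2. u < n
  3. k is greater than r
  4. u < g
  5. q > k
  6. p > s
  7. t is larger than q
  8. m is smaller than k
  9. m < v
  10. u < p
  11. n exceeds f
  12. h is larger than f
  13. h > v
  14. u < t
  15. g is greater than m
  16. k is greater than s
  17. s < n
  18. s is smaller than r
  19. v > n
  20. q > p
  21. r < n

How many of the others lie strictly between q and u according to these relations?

Chaining upward from u reaches: p, n, g, v, t, h.
Chaining downward from q reaches: s, m, r, p, k.
Strictly between u and q are those in both lists: p — 1 element.

1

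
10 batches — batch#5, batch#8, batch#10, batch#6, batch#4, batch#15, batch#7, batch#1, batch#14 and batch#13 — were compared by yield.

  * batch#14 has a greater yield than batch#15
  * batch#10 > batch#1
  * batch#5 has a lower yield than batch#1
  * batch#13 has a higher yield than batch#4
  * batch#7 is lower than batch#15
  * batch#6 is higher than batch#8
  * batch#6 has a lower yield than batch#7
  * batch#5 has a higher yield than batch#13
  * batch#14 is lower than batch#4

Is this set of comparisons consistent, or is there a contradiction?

The single ordering batch#8 < batch#6 < batch#7 < batch#15 < batch#14 < batch#4 < batch#13 < batch#5 < batch#1 < batch#10 satisfies every listed relation, so no contradiction arises.

consistent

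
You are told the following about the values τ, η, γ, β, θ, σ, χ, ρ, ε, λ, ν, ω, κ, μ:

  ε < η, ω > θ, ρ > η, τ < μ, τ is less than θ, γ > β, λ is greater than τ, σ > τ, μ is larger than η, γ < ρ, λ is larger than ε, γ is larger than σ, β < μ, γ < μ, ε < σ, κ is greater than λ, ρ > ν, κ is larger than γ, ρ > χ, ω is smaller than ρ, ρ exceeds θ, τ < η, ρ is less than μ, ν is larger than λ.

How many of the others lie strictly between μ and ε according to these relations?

Chaining upward from ε reaches: σ, γ, η, λ, ν, ρ, κ.
Chaining downward from μ reaches: χ, τ, θ, β, σ, γ, ω, η, λ, ν, ρ.
Strictly between ε and μ are those in both lists: σ, γ, η, λ, ν, ρ — 6 elements.

6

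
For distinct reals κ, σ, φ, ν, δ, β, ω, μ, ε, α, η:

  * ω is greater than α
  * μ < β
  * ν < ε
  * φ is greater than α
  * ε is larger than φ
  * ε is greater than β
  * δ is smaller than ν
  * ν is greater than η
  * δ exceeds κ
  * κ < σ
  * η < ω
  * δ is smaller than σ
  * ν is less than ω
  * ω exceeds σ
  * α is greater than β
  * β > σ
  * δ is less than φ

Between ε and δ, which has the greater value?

ε

Link the given pairs in sequence: δ < σ; σ < β; β < α; α < φ; φ < ε.
Chaining these gives δ < σ < β < α < φ < ε.
So δ < ε; ε is the larger of the two.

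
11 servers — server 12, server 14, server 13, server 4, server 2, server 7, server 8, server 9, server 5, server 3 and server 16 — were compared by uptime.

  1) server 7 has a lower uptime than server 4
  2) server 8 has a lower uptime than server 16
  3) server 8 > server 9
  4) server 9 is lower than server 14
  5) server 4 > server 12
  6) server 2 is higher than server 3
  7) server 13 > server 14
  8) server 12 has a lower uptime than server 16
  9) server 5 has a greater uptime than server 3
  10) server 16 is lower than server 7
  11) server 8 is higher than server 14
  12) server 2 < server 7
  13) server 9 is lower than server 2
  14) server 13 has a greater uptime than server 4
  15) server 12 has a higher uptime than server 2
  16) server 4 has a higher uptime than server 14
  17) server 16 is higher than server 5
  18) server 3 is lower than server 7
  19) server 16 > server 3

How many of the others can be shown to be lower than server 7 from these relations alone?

From server 7 the given relations immediately reach server 3, server 2, server 16.
From those, server 9, server 5, server 8, server 12 — 7 in total.
From those, server 14 — 8 in total.
Nothing else is reachable below server 7; 8 in all.

8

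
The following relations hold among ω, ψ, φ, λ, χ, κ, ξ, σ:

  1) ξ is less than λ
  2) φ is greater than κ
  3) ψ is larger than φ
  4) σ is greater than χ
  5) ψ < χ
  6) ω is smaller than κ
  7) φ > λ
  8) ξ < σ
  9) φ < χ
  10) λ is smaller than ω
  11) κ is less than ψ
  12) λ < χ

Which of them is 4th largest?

φ

Piecing the relations together gives one ordering: ξ < λ < ω < κ < φ < ψ < χ < σ.
Counting 4 from the largest end gives φ.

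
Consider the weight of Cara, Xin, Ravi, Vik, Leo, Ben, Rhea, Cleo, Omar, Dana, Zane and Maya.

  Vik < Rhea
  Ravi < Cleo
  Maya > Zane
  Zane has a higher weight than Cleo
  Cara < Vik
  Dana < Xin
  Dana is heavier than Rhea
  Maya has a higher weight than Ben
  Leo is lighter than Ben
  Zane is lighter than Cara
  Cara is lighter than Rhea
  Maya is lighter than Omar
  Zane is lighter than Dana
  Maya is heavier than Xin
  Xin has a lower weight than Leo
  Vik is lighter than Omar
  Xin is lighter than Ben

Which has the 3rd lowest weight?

The consecutive relations fix a unique order: Ravi < Cleo < Zane < Cara < Vik < Rhea < Dana < Xin < Leo < Ben < Maya < Omar.
The 3rd smallest is Zane.

Zane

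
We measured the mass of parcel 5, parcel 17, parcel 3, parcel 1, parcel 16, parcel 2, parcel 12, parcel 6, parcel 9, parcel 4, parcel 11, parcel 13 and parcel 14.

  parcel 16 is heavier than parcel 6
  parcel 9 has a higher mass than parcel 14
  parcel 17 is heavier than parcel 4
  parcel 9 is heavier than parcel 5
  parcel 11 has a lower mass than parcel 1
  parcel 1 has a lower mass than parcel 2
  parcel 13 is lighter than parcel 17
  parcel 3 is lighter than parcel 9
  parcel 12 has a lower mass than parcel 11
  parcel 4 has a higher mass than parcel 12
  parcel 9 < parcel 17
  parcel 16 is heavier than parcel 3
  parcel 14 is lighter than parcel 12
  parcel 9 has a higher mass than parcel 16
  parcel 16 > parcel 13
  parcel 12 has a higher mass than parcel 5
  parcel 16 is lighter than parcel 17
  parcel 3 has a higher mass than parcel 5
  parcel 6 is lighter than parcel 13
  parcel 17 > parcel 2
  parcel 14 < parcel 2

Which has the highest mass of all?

parcel 6 is not greatest since parcel 6 < parcel 13; parcel 5 is not greatest since parcel 5 < parcel 12; parcel 14 is not greatest since parcel 14 < parcel 9; parcel 12 is not greatest since parcel 12 < parcel 11; parcel 11 is not greatest since parcel 11 < parcel 1; parcel 13 is not greatest since parcel 13 < parcel 16; parcel 1 is not greatest since parcel 1 < parcel 2; parcel 3 is not greatest since parcel 3 < parcel 16; parcel 4 is not greatest since parcel 4 < parcel 17; parcel 2 is not greatest since parcel 2 < parcel 17; parcel 16 is not greatest since parcel 16 < parcel 17; parcel 9 is not greatest since parcel 9 < parcel 17.
Only parcel 17 has nothing above it, so parcel 17 is the highest mass.

parcel 17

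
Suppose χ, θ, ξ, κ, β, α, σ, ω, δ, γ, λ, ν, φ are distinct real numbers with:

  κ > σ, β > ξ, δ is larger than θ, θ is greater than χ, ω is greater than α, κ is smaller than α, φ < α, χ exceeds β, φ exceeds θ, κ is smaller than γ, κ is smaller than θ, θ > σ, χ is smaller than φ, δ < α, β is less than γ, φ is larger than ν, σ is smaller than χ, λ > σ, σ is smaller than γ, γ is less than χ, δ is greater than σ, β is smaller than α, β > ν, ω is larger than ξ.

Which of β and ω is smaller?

Following the relations from β: β < γ < χ < θ < φ < α < ω.
So β < ω; β is the smaller of the two.

β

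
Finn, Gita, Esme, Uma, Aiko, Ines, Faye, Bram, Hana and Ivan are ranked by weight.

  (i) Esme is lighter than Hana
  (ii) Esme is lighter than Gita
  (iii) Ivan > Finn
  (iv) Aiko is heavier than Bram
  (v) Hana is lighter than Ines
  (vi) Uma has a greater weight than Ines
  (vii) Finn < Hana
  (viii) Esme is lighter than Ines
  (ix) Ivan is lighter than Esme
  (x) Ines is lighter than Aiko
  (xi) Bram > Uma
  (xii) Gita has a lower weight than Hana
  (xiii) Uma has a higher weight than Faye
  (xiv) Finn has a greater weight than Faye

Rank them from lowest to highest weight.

Faye < Finn < Ivan < Esme < Gita < Hana < Ines < Uma < Bram < Aiko

The consecutive links are each given: Faye < Finn; Finn < Ivan; Ivan < Esme; Esme < Gita; Gita < Hana; Hana < Ines; Ines < Uma; Uma < Bram; Bram < Aiko.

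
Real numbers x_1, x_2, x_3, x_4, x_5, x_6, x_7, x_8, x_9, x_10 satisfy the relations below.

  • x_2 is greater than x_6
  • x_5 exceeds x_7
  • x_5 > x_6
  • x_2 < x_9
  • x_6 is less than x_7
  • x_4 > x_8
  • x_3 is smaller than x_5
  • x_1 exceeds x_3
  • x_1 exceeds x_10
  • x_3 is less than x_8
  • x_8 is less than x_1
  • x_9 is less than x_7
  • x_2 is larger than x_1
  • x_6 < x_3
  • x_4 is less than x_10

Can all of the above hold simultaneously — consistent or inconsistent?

consistent

The single ordering x_6 < x_3 < x_8 < x_4 < x_10 < x_1 < x_2 < x_9 < x_7 < x_5 satisfies every listed relation, so no contradiction arises.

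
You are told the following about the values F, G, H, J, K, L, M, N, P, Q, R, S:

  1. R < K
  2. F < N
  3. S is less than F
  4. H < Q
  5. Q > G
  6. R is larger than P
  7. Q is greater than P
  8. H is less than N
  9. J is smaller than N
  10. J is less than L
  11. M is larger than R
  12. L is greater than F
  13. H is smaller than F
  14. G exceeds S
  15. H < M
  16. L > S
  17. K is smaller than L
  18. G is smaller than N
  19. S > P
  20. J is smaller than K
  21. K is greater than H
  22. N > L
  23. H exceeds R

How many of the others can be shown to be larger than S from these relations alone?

5

Directly above S: G, F, L.
One step further: Q, N (5 so far).
Nothing else is reachable above S; 5 in all.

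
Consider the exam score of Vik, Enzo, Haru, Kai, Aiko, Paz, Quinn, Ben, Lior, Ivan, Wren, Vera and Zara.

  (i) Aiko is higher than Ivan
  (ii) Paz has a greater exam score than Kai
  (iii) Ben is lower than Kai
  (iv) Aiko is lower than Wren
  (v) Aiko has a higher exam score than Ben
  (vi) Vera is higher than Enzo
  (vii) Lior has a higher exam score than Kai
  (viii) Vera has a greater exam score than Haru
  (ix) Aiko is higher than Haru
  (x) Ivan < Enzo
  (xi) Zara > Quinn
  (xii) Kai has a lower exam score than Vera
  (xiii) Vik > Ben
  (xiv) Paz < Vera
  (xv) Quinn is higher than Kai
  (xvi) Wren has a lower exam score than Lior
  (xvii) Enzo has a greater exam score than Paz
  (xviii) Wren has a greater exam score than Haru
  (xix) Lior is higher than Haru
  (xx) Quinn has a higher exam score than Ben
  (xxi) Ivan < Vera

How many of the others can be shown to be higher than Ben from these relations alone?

10

From Ben the given relations immediately reach Vik, Kai, Quinn, Aiko.
From those, Paz, Zara, Wren, Lior, Vera — 9 in total.
From those, Enzo — 10 in total.
No other element is forced above Ben by the given relations, so the count is 10.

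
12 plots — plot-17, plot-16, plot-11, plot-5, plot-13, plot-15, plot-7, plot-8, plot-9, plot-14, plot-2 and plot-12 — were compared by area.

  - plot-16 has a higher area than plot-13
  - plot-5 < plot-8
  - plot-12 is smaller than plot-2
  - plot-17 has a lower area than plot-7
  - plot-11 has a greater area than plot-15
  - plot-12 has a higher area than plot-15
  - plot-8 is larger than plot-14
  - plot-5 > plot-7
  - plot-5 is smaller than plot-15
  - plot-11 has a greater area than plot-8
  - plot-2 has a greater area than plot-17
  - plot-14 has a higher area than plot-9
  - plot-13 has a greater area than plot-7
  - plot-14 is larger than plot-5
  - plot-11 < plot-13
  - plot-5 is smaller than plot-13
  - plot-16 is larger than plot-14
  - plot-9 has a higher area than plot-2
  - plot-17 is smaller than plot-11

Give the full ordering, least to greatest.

plot-17 < plot-7 < plot-5 < plot-15 < plot-12 < plot-2 < plot-9 < plot-14 < plot-8 < plot-11 < plot-13 < plot-16

Each adjacent pair is fixed by a given relation: plot-17 < plot-7; plot-7 < plot-5; plot-5 < plot-15; plot-15 < plot-12; plot-12 < plot-2; plot-2 < plot-9; plot-9 < plot-14; plot-14 < plot-8; plot-8 < plot-11; plot-11 < plot-13; plot-13 < plot-16. Chaining them end to end gives the full order.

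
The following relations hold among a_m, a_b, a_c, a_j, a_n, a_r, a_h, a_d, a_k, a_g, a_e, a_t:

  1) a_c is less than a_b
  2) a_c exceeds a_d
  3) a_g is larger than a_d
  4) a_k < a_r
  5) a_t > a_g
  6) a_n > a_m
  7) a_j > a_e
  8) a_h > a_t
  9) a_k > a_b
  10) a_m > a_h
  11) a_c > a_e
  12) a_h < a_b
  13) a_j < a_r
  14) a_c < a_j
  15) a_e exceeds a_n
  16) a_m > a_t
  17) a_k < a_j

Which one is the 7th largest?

a_n

The consecutive relations fix a unique order: a_d < a_g < a_t < a_h < a_m < a_n < a_e < a_c < a_b < a_k < a_j < a_r.
Counting 7 from the largest end gives a_n.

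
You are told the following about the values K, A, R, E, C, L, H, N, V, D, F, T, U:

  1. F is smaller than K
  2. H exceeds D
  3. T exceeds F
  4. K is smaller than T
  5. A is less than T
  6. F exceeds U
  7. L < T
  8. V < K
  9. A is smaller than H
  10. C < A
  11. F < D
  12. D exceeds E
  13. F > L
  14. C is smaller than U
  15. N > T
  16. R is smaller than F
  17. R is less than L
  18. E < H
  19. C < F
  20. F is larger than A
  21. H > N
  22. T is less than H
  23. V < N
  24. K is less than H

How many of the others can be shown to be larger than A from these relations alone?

From A the given relations immediately reach F, T, H.
From those, D, K, N — 6 in total.
No other element is forced above A by the given relations, so the count is 6.

6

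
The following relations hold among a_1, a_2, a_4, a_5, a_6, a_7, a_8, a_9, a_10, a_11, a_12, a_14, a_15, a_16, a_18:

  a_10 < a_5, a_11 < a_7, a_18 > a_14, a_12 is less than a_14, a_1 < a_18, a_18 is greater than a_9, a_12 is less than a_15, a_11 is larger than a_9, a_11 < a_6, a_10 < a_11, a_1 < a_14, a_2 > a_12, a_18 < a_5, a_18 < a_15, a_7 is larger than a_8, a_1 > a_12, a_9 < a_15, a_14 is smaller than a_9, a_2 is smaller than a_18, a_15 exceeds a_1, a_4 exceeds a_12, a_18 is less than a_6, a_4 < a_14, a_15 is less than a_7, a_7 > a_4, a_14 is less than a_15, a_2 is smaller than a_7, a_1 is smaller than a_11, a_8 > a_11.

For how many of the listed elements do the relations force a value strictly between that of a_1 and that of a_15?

The relations place a_1 below a_15. An element lies strictly between them when it is forced above a_1 and also forced below a_15.
Above a_1: {a_14, a_9, a_18, a_11, a_8, a_7, a_6, a_5}. Below a_15: {a_12, a_4, a_14, a_9, a_2, a_18}.
Intersection: {a_14, a_9, a_18} — 3.

3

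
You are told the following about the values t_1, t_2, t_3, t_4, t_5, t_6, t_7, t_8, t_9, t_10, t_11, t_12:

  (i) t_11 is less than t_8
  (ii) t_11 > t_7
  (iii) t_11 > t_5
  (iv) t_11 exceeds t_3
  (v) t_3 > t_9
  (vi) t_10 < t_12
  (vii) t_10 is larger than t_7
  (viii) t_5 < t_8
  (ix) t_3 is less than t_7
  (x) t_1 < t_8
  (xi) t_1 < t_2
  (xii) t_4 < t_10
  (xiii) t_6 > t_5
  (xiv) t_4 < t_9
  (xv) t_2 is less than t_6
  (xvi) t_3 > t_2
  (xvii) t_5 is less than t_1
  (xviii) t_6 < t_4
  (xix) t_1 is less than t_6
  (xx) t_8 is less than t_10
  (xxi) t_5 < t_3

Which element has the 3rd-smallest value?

Chaining the given pairs: t_5 < t_1 < t_2 < t_6 < t_4 < t_9 < t_3 < t_7 < t_11 < t_8 < t_10 < t_12.
Counting 3 from the smallest end gives t_2.

t_2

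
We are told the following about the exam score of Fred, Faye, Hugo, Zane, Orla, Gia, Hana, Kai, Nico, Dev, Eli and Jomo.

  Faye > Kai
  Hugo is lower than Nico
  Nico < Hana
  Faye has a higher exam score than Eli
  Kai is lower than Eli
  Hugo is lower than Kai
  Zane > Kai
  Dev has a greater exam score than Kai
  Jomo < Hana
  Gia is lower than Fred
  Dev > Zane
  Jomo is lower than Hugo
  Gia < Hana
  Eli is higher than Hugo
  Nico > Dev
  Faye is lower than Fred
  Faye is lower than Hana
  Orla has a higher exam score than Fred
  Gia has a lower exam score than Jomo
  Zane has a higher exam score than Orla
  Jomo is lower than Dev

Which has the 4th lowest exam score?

The consecutive relations fix a unique order: Gia < Jomo < Hugo < Kai < Eli < Faye < Fred < Orla < Zane < Dev < Nico < Hana.
The 4th smallest is Kai.

Kai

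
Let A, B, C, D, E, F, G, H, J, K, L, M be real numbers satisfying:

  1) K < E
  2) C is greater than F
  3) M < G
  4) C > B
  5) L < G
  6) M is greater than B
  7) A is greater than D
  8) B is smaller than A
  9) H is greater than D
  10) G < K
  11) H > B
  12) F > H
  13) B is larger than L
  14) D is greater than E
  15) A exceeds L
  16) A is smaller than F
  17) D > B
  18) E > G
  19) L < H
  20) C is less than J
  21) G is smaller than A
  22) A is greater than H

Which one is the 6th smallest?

The consecutive relations fix a unique order: L < B < M < G < K < E < D < H < A < F < C < J.
Counting 6 from the smallest end gives E.

E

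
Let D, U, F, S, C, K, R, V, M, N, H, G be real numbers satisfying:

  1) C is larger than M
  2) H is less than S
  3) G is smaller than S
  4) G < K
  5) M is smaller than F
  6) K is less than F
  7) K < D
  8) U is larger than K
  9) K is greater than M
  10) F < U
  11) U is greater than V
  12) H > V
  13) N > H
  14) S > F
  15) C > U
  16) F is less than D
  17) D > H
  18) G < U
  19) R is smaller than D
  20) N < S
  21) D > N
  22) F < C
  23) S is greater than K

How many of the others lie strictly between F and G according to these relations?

Chaining upward from G reaches: K, D, U, C, S.
Chaining downward from F reaches: M, K.
Strictly between G and F are those in both lists: K — 1 element.

1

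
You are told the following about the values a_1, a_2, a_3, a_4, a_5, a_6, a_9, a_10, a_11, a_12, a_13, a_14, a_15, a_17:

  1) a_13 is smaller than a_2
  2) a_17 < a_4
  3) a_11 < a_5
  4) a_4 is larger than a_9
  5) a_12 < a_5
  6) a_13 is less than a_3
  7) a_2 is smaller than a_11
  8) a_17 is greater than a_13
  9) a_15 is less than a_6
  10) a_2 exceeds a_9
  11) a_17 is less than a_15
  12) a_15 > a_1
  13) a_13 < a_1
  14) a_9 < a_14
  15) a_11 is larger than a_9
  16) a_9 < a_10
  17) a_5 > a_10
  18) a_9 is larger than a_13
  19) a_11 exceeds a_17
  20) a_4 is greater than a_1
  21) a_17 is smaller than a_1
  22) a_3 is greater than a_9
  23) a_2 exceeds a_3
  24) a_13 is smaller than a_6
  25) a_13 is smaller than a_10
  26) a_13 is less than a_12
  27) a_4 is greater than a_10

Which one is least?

a_13

Chaining upward from a_13: directly above it, a_17, a_9, a_10, a_1, a_3, a_2, a_12, a_6; then a_15, a_14, a_11, a_4, a_5.
That covers every other element, and nothing is given below a_13, so a_13 is the least.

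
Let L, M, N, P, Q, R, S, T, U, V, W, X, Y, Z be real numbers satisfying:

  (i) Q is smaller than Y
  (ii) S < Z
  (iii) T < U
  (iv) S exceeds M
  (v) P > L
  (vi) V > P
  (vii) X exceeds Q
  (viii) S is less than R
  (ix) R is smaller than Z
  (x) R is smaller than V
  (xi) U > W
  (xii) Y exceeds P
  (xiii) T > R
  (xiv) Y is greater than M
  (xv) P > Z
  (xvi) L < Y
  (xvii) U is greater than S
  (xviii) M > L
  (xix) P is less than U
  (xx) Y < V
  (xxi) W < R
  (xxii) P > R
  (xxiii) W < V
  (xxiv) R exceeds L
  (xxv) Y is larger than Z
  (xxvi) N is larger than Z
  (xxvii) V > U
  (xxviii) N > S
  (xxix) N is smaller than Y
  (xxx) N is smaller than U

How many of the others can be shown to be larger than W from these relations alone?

From W the given relations immediately reach R, U, V.
From those, Z, P, T — 6 in total.
From those, N, Y — 8 in total.
No other element is forced above W by the given relations, so the count is 8.

8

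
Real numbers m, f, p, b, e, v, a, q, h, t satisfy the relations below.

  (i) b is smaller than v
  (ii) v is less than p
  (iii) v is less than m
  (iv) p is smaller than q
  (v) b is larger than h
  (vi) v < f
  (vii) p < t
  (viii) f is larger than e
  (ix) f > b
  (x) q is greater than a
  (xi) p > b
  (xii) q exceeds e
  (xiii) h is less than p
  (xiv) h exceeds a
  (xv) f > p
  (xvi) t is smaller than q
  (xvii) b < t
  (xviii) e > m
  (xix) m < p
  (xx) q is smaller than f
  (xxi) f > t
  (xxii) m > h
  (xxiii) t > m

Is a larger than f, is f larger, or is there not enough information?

f

Link the given pairs in sequence: a < h; h < b; b < v; v < m; m < p; p < t; t < q; q < f.
Chaining these gives a < h < b < v < m < p < t < q < f.
So f is larger.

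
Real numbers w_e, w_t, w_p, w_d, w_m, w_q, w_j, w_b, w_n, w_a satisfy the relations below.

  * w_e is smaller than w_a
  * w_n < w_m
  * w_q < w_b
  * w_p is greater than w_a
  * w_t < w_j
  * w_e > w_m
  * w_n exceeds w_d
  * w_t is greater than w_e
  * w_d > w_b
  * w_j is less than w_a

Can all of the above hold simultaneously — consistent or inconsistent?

The single ordering w_q < w_b < w_d < w_n < w_m < w_e < w_t < w_j < w_a < w_p satisfies every listed relation, so no contradiction arises.

consistent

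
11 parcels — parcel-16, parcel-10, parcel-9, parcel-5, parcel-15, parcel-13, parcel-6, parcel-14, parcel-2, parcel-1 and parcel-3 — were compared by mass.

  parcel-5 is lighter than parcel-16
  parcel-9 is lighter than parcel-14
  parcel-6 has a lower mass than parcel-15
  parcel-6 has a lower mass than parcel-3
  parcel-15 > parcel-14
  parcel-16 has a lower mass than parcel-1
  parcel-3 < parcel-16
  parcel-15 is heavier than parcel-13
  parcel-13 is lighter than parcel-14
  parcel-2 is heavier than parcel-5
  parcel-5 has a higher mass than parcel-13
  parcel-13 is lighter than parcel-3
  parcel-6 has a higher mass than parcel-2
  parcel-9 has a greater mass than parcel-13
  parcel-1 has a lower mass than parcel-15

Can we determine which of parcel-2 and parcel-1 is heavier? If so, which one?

Link the given pairs in sequence: parcel-2 < parcel-6; parcel-6 < parcel-3; parcel-3 < parcel-16; parcel-16 < parcel-1.
Chaining these gives parcel-2 < parcel-6 < parcel-3 < parcel-16 < parcel-1.
So parcel-1 is heavier.

parcel-1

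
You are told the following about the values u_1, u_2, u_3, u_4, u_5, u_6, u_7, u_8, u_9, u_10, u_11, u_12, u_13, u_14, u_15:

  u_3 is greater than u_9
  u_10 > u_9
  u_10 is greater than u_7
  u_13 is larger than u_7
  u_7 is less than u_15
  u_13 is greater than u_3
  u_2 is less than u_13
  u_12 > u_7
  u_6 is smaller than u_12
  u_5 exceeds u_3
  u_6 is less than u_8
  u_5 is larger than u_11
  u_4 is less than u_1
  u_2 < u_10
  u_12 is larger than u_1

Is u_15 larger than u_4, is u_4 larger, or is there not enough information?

undetermined

Following every chain through u_4: above u_4 we get u_1, u_12.
u_15 is not reached, and no chain runs the other way from u_15 to u_4.
So the given relations leave the order of u_4 and u_15 undetermined.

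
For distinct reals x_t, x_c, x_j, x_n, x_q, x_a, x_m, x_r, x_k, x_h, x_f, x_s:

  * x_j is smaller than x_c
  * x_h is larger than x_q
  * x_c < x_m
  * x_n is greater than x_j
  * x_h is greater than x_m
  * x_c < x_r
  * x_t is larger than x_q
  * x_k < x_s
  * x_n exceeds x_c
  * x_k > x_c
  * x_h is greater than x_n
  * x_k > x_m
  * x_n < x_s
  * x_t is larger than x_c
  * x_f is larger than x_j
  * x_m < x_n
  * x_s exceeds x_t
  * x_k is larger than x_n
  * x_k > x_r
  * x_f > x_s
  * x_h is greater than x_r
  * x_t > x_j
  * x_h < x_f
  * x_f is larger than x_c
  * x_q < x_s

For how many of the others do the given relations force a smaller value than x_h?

Directly below x_h: x_q, x_m, x_r, x_n.
One step further: x_j, x_c (6 so far).
Nothing else is reachable below x_h; 6 in all.

6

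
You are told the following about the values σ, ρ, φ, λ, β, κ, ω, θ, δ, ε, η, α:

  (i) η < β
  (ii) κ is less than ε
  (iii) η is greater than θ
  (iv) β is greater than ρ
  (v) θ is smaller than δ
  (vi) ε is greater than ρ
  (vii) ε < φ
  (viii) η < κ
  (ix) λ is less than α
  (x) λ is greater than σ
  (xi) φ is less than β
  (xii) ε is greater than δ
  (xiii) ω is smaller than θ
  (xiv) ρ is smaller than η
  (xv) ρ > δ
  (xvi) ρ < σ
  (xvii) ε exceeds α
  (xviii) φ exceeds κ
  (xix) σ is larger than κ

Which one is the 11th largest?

θ

Chaining the given pairs: ω < θ < δ < ρ < η < κ < σ < λ < α < ε < φ < β.
Counting 11 from the largest end gives θ.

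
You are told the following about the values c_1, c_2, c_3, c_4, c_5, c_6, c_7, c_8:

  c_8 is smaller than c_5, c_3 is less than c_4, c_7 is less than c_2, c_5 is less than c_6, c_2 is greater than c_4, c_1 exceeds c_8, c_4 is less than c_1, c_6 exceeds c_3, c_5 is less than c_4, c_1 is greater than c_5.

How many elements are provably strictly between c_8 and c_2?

Chaining upward from c_8 reaches: c_5, c_6, c_4, c_1.
Chaining downward from c_2 reaches: c_3, c_5, c_7, c_4.
Strictly between c_8 and c_2 are those in both lists: c_5, c_4 — 2 elements.

2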